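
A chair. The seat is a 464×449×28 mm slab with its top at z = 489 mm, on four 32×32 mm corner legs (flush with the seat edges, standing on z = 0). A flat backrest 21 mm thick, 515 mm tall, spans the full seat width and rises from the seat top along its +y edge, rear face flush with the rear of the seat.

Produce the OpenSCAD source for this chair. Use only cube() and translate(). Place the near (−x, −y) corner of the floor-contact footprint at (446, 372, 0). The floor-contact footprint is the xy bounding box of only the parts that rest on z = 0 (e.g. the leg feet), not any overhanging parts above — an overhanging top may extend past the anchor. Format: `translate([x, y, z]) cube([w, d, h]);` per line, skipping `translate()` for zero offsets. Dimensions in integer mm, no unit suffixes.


// leg_h = 489 - 28 = 461
translate([446, 372, 461]) cube([464, 449, 28]);
translate([446, 372, 0]) cube([32, 32, 461]);
translate([878, 372, 0]) cube([32, 32, 461]);
translate([446, 789, 0]) cube([32, 32, 461]);
translate([878, 789, 0]) cube([32, 32, 461]);
translate([446, 800, 489]) cube([464, 21, 515]);


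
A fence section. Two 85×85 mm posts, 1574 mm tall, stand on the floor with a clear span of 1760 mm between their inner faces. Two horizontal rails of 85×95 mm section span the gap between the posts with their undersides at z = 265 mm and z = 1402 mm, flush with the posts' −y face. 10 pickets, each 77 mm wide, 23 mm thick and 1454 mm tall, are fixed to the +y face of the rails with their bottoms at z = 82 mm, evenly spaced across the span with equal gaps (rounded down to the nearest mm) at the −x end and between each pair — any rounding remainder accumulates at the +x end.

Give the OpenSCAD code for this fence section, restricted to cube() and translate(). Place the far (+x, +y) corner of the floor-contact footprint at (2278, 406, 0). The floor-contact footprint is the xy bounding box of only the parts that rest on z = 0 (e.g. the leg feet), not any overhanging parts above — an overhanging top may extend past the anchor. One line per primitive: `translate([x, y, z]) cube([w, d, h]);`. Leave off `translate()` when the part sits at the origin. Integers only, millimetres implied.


translate([348, 321, 0]) cube([85, 85, 1574]);
translate([2193, 321, 0]) cube([85, 85, 1574]);
translate([433, 321, 265]) cube([1760, 85, 95]);
translate([433, 321, 1402]) cube([1760, 85, 95]);
translate([523, 406, 82]) cube([77, 23, 1454]);
translate([690, 406, 82]) cube([77, 23, 1454]);
translate([857, 406, 82]) cube([77, 23, 1454]);
translate([1024, 406, 82]) cube([77, 23, 1454]);
translate([1191, 406, 82]) cube([77, 23, 1454]);
translate([1358, 406, 82]) cube([77, 23, 1454]);
translate([1525, 406, 82]) cube([77, 23, 1454]);
translate([1692, 406, 82]) cube([77, 23, 1454]);
translate([1859, 406, 82]) cube([77, 23, 1454]);
translate([2026, 406, 82]) cube([77, 23, 1454]);


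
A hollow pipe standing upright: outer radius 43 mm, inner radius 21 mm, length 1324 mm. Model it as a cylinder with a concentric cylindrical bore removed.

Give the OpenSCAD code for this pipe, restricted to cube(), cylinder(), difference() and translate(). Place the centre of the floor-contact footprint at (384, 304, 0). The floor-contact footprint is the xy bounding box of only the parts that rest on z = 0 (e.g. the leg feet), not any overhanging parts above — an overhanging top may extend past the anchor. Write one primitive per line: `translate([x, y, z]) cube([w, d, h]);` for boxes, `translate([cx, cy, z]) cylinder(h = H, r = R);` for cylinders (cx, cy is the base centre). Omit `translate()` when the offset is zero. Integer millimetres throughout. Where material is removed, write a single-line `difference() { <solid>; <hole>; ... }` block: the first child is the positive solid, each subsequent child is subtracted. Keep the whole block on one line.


difference() { translate([384, 304, 0]) cylinder(h = 1324, r = 43); translate([384, 304, 0]) cylinder(h = 1324, r = 21); }


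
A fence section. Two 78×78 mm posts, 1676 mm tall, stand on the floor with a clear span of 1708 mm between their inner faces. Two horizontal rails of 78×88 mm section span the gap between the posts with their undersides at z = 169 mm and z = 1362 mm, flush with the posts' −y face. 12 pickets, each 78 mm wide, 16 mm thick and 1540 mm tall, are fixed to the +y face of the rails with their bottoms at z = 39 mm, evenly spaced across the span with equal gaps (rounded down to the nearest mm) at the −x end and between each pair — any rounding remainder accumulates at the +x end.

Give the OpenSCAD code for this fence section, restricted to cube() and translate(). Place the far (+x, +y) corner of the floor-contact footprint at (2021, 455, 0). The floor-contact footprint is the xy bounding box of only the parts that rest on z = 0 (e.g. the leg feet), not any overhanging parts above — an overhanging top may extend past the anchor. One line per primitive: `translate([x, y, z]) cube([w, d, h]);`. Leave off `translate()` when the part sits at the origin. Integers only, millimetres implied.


translate([157, 377, 0]) cube([78, 78, 1676]);
translate([1943, 377, 0]) cube([78, 78, 1676]);
translate([235, 377, 169]) cube([1708, 78, 88]);
translate([235, 377, 1362]) cube([1708, 78, 88]);
translate([294, 455, 39]) cube([78, 16, 1540]);
translate([431, 455, 39]) cube([78, 16, 1540]);
translate([568, 455, 39]) cube([78, 16, 1540]);
translate([705, 455, 39]) cube([78, 16, 1540]);
translate([842, 455, 39]) cube([78, 16, 1540]);
translate([979, 455, 39]) cube([78, 16, 1540]);
translate([1116, 455, 39]) cube([78, 16, 1540]);
translate([1253, 455, 39]) cube([78, 16, 1540]);
translate([1390, 455, 39]) cube([78, 16, 1540]);
translate([1527, 455, 39]) cube([78, 16, 1540]);
translate([1664, 455, 39]) cube([78, 16, 1540]);
translate([1801, 455, 39]) cube([78, 16, 1540]);


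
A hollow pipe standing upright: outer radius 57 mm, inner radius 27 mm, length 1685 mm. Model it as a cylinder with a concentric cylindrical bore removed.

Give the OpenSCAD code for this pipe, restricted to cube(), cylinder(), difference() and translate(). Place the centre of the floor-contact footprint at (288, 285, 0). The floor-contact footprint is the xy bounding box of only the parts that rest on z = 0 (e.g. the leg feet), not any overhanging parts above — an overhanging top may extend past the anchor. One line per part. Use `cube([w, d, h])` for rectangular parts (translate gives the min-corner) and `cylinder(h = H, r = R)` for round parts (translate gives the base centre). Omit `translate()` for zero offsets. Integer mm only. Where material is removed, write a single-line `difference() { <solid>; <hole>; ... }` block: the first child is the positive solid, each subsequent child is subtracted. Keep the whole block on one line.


difference() { translate([288, 285, 0]) cylinder(h = 1685, r = 57); translate([288, 285, 0]) cylinder(h = 1685, r = 27); }


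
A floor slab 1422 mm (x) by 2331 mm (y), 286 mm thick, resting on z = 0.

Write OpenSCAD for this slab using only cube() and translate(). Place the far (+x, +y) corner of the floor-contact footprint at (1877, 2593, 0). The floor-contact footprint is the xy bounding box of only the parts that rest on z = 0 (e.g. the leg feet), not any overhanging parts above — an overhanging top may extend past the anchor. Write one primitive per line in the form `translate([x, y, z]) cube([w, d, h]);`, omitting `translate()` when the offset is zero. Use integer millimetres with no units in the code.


translate([455, 262, 0]) cube([1422, 2331, 286]);


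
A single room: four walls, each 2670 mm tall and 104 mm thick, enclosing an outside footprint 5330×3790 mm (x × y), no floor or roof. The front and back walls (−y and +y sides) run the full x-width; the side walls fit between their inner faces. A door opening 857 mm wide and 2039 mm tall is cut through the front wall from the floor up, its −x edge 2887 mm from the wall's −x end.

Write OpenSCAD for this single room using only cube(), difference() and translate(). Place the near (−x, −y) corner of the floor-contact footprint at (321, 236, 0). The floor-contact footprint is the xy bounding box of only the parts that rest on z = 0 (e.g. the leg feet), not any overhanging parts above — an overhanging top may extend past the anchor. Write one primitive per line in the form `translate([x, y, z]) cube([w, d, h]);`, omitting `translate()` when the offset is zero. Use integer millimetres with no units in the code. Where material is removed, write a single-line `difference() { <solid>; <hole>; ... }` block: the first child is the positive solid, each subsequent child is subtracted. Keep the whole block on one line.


difference() { translate([321, 236, 0]) cube([5330, 104, 2670]); translate([3208, 236, 0]) cube([857, 104, 2039]); }
translate([321, 3922, 0]) cube([5330, 104, 2670]);
translate([321, 340, 0]) cube([104, 3582, 2670]);
translate([5547, 340, 0]) cube([104, 3582, 2670]);


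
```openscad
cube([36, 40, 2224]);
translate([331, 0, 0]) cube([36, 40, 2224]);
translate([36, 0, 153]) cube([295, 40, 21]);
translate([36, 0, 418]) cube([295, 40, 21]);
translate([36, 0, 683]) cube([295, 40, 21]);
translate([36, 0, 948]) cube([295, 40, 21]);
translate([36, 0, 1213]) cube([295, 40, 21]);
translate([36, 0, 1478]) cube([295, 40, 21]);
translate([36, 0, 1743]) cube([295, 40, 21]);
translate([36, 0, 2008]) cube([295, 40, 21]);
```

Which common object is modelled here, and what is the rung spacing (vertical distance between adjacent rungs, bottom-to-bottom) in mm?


A ladder. The rung spacing is 265 mm.

Two tall 36×40 posts with 8 short bars between them — a ladder. Adjacent rungs sit at z = 153 and z = 418, so the spacing is 418 − 153 = 265 mm.


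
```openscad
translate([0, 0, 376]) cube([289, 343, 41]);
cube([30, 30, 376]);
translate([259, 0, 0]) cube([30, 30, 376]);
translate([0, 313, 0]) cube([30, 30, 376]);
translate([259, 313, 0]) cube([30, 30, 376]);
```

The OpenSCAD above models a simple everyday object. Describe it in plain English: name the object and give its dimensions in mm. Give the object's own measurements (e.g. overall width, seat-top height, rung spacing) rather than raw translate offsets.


A four-legged stool. The seat is a 289×343×41 mm slab whose top surface is at z = 417 mm; four square legs, each 30×30 mm in cross-section, run from the floor (z = 0) to the underside of the seat, each flush with a corner of the seat.


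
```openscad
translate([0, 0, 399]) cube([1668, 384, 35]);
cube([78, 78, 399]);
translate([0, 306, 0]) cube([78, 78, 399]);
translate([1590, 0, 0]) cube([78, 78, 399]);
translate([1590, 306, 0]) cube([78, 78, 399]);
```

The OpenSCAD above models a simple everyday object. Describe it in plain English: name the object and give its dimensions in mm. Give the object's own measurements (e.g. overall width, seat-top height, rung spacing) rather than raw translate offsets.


A bench: a 1668×384 mm seat slab, 35 mm thick, top at z = 434 mm, on four 78×78 mm square legs flush with the seat corners and standing on z = 0.


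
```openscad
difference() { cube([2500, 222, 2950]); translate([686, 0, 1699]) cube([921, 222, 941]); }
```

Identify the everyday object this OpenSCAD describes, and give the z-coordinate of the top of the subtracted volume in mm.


A wall with a window opening. The window head height is 2640 mm.

A wall with a rectangular opening subtracted — a window. Sill at z = 1699, opening 941 mm tall, so the head is at 1699 + 941 = 2640 mm.


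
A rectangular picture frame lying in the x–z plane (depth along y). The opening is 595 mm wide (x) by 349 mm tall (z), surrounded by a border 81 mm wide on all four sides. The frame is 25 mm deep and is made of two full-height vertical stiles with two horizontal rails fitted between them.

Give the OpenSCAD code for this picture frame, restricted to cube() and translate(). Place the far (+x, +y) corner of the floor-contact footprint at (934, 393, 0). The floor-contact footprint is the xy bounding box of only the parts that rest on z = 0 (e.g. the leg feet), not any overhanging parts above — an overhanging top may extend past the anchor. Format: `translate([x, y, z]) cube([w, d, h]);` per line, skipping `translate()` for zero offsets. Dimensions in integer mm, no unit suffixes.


translate([177, 368, 0]) cube([81, 25, 511]);
translate([853, 368, 0]) cube([81, 25, 511]);
translate([258, 368, 0]) cube([595, 25, 81]);
translate([258, 368, 430]) cube([595, 25, 81]);


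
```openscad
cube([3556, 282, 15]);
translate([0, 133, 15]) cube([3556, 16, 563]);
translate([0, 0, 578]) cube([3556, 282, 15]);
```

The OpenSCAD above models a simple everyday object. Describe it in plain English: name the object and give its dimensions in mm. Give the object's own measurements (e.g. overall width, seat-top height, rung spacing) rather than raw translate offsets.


An I-beam lying along x, 3556 mm long. Overall section height 593 mm. Two flanges 282 mm wide (y) and 15 mm thick, one on the floor and one at the top; a web 16 mm thick runs between them, centred on the flange width.


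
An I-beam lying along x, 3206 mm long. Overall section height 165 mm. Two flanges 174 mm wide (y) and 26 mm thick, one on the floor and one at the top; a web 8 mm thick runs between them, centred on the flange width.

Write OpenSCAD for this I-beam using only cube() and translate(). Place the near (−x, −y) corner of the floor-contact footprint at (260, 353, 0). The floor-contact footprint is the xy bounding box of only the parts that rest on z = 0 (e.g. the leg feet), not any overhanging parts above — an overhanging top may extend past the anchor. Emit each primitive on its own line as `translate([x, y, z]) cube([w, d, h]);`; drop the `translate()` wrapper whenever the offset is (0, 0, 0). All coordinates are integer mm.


translate([260, 353, 0]) cube([3206, 174, 26]);
translate([260, 436, 26]) cube([3206, 8, 113]);
translate([260, 353, 139]) cube([3206, 174, 26]);


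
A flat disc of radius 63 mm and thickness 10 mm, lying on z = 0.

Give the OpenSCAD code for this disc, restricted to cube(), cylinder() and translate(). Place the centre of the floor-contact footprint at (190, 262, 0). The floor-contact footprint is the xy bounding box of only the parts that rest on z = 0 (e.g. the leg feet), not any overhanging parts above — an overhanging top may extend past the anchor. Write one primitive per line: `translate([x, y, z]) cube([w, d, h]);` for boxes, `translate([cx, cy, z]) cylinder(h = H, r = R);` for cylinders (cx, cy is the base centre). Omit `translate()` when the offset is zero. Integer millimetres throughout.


translate([190, 262, 0]) cylinder(h = 10, r = 63);


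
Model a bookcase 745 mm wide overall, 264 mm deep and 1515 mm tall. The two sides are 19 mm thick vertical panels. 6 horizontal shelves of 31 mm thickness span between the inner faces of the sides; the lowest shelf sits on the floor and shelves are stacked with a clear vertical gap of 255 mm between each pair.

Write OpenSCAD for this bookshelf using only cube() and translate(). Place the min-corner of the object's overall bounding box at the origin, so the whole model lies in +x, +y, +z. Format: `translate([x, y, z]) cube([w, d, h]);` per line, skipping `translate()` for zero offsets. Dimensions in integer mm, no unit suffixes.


cube([19, 264, 1515]);
translate([726, 0, 0]) cube([19, 264, 1515]);
translate([19, 0, 0]) cube([707, 264, 31]);
translate([19, 0, 286]) cube([707, 264, 31]);
translate([19, 0, 572]) cube([707, 264, 31]);
translate([19, 0, 858]) cube([707, 264, 31]);
translate([19, 0, 1144]) cube([707, 264, 31]);
translate([19, 0, 1430]) cube([707, 264, 31]);


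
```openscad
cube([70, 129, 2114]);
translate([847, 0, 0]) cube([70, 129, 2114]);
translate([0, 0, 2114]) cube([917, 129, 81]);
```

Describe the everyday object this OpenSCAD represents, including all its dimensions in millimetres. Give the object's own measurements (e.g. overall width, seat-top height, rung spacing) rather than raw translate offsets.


A door frame. The clear opening is 777 mm wide and 2114 mm high. Two 70 mm wide jambs, 129 mm deep, stand either side of the opening from the floor to the top of the opening. A 81 mm thick head sits across the top of both jambs, spanning the full outside width of the frame.


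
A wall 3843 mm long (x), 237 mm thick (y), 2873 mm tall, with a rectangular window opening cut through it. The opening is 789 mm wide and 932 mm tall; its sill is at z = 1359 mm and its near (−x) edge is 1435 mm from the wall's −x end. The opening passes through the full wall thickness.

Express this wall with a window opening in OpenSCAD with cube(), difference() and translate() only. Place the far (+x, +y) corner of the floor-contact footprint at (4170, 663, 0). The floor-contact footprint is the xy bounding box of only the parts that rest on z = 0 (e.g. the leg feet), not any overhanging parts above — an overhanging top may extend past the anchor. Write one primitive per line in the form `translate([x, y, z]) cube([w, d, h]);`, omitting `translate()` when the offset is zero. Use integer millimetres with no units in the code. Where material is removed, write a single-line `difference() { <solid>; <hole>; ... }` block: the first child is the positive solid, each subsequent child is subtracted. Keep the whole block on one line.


difference() { translate([327, 426, 0]) cube([3843, 237, 2873]); translate([1762, 426, 1359]) cube([789, 237, 932]); }


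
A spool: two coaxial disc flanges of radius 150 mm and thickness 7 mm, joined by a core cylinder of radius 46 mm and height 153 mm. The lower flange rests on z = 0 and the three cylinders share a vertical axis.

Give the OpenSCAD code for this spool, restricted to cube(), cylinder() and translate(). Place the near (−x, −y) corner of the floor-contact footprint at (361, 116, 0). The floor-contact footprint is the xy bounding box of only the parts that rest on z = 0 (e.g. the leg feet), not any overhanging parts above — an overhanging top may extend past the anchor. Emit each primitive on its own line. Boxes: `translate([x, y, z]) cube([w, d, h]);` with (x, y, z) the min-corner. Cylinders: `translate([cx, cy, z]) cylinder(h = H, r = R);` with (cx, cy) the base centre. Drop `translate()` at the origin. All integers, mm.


translate([511, 266, 0]) cylinder(h = 7, r = 150);
translate([511, 266, 7]) cylinder(h = 153, r = 46);
translate([511, 266, 160]) cylinder(h = 7, r = 150);


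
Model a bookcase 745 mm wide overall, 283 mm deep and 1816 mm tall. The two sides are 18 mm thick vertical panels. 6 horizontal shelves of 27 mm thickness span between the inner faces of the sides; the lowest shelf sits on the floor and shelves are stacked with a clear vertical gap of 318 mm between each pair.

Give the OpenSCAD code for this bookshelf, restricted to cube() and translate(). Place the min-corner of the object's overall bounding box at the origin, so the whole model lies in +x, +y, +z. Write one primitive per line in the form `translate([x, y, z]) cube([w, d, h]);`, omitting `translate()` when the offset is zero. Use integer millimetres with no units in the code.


cube([18, 283, 1816]);
translate([727, 0, 0]) cube([18, 283, 1816]);
translate([18, 0, 0]) cube([709, 283, 27]);
translate([18, 0, 345]) cube([709, 283, 27]);
translate([18, 0, 690]) cube([709, 283, 27]);
translate([18, 0, 1035]) cube([709, 283, 27]);
translate([18, 0, 1380]) cube([709, 283, 27]);
translate([18, 0, 1725]) cube([709, 283, 27]);


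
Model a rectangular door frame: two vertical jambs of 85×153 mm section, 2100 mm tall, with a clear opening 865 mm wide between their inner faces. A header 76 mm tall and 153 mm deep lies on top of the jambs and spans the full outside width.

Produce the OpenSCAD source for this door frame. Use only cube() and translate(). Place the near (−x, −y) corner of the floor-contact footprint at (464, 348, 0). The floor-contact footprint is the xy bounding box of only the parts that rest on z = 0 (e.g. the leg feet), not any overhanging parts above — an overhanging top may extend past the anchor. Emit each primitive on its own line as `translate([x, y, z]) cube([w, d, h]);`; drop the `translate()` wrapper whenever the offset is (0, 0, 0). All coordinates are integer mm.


translate([464, 348, 0]) cube([85, 153, 2100]);
translate([1414, 348, 0]) cube([85, 153, 2100]);
translate([464, 348, 2100]) cube([1035, 153, 76]);


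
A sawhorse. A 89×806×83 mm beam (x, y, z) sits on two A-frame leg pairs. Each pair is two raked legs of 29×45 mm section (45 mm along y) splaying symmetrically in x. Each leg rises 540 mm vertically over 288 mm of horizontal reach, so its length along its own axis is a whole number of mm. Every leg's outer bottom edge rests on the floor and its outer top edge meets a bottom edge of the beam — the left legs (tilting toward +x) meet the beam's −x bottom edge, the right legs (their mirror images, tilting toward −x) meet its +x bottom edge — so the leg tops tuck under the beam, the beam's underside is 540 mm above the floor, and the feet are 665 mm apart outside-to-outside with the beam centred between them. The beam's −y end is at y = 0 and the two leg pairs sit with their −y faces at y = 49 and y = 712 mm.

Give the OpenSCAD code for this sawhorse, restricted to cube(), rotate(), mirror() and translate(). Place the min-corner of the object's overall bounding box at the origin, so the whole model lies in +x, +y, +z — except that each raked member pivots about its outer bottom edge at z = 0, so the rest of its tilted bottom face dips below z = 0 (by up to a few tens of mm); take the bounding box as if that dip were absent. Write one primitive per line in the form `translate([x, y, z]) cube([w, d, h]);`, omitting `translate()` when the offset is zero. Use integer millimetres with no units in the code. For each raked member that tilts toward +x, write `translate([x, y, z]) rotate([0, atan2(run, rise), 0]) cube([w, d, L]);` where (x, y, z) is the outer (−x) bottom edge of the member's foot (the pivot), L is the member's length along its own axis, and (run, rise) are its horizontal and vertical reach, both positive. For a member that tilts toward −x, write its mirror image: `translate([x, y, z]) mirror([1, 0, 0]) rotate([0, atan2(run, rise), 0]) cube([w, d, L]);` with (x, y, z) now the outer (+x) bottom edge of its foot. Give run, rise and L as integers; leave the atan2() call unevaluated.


translate([288, 0, 540]) cube([89, 806, 83]);
translate([0, 49, 0]) rotate([0, atan2(288, 540), 0]) cube([29, 45, 612]);
translate([665, 49, 0]) mirror([1, 0, 0]) rotate([0, atan2(288, 540), 0]) cube([29, 45, 612]);
translate([0, 712, 0]) rotate([0, atan2(288, 540), 0]) cube([29, 45, 612]);
translate([665, 712, 0]) mirror([1, 0, 0]) rotate([0, atan2(288, 540), 0]) cube([29, 45, 612]);


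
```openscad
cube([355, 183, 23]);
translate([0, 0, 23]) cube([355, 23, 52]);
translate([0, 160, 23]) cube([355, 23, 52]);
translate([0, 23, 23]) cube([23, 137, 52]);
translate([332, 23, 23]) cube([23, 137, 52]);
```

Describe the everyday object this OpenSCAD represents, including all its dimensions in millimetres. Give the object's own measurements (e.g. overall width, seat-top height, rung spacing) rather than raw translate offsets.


An open-topped rectangular box: outside dimensions 355×183×75 mm, with a uniform wall and base thickness of 23 mm. The base is a full 355×183 slab on the floor; four walls sit on top of the base. The front and back walls (the −y and +y sides) span the full width; the two side walls fit between them.


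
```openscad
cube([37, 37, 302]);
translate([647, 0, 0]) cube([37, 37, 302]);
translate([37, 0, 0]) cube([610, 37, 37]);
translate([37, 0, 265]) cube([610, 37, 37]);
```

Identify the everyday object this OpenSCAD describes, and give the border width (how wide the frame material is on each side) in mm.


A picture frame. The border width is 37 mm.

Four thin pieces enclosing a rectangular opening — a picture frame. The two full-height stiles are 302 mm tall; the top rail sits at z = 265 and is 37 mm tall, so the border above the opening is 302 − 265 = 37 mm, matching the stile x-width.


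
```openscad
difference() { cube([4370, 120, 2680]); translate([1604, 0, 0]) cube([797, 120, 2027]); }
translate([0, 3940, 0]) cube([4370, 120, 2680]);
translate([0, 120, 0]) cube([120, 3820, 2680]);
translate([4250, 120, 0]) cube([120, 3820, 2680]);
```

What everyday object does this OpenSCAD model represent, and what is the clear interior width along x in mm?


A single room. The interior width is 4130 mm.

Four walls enclosing a rectangle with a door in the front wall — a room. Outside width 4370 minus two 120 mm walls gives 4130 mm.


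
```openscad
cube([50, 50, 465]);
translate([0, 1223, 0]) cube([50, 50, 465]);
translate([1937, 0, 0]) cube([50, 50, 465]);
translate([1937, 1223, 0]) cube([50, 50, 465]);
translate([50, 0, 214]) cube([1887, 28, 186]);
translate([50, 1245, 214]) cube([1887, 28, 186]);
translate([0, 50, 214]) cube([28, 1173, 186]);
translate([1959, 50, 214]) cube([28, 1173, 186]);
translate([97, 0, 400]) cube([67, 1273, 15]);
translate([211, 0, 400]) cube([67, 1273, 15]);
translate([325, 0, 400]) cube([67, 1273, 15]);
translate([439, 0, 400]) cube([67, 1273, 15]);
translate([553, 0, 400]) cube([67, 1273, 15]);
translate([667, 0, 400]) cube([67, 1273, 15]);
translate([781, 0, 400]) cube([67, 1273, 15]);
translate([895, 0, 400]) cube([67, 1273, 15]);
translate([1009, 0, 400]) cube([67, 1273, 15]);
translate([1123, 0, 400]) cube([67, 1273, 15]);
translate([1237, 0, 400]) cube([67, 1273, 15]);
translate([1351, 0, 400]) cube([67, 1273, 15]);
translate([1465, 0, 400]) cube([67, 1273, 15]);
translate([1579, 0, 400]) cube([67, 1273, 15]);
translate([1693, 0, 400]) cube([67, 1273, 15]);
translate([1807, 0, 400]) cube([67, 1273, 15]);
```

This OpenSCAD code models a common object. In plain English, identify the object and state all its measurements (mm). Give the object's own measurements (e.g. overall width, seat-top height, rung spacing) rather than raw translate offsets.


A bed frame 1987 mm long (x) by 1273 mm wide (y). Four 50×50 mm corner posts, 465 mm tall, at the corners of the footprint. Four rails of 28 mm thickness and 186 mm height run between adjacent posts with their undersides at z = 214 mm, their outer faces flush with the outside of the frame (the two x-running rails run between the posts' inner faces; the two y-running rails run between the posts' inner faces). 16 slats, each 67 mm wide (x) and 15 mm thick, lie across the top of the two x-running rails, running the full 1273 mm width of the frame in y; along x they sit between the end posts with a 47 mm gap after the −x posts and between neighbouring slats, leaving 63 mm before the +x posts.


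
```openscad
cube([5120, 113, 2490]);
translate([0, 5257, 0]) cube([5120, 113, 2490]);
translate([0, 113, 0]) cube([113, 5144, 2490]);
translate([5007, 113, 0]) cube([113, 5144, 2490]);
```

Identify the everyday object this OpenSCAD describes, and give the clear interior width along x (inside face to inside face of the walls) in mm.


A house (or room) frame. The interior width is 4894 mm.

Four 2490 mm walls enclosing a rectangle with no floor or roof — a room or house frame. Outside width is 5120 mm and wall thickness is 113 mm, so the interior width is 5120 − 2 × 113 = 4894 mm.


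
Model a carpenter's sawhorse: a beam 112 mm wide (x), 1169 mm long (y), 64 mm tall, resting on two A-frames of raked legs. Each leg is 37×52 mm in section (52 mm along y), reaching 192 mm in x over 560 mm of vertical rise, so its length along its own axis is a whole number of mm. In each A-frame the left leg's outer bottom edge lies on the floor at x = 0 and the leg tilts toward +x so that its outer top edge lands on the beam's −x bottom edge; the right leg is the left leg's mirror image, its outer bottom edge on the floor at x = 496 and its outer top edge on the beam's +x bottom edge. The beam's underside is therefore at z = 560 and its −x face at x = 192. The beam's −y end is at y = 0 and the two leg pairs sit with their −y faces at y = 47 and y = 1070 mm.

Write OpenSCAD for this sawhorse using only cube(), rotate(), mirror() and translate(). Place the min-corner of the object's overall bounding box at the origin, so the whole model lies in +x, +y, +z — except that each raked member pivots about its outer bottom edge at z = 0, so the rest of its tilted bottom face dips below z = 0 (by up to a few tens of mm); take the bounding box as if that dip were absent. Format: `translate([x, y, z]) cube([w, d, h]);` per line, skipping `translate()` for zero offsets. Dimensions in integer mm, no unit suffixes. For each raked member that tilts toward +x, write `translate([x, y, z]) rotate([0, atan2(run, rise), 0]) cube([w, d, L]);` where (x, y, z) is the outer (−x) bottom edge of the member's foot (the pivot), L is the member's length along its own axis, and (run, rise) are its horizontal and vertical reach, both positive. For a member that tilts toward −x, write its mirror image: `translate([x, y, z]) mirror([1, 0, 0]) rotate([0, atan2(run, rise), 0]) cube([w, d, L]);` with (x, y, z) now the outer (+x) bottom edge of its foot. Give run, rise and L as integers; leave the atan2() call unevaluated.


translate([192, 0, 560]) cube([112, 1169, 64]);
translate([0, 47, 0]) rotate([0, atan2(192, 560), 0]) cube([37, 52, 592]);
translate([496, 47, 0]) mirror([1, 0, 0]) rotate([0, atan2(192, 560), 0]) cube([37, 52, 592]);
translate([0, 1070, 0]) rotate([0, atan2(192, 560), 0]) cube([37, 52, 592]);
translate([496, 1070, 0]) mirror([1, 0, 0]) rotate([0, atan2(192, 560), 0]) cube([37, 52, 592]);


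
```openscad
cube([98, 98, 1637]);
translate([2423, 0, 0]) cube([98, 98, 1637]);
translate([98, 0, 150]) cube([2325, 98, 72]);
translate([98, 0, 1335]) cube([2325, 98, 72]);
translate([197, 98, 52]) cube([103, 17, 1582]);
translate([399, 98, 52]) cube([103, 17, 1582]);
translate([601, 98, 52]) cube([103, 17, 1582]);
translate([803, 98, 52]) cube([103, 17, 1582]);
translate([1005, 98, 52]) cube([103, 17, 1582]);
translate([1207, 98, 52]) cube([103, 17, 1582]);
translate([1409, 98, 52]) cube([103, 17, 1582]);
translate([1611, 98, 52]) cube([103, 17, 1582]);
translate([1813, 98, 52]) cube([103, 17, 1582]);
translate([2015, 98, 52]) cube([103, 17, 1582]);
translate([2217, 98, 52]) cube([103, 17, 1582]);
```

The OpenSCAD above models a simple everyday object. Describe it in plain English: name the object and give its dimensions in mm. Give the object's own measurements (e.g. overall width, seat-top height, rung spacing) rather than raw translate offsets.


A fence section. Two 98×98 mm posts, 1637 mm tall, stand on the floor with a clear span of 2325 mm between their inner faces. Two horizontal rails of 98×72 mm section span the gap between the posts with their undersides at z = 150 mm and z = 1335 mm, flush with the posts' −y face. 11 pickets, each 103 mm wide, 17 mm thick and 1582 mm tall, are fixed to the +y face of the rails with their bottoms at z = 52 mm, spaced across the span with a 99 mm gap after the −x post and between neighbouring pickets, with 103 mm left before the +x post.


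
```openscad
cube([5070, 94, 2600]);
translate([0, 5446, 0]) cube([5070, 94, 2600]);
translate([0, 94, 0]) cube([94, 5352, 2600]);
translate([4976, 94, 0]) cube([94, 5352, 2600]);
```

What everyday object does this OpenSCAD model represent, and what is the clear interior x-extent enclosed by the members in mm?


A house (or room) frame. The interior width is 4882 mm.

Four 2600 mm walls enclosing a rectangle with no floor or roof — a room or house frame. Outside width is 5070 mm and wall thickness is 94 mm, so the interior width is 5070 − 2 × 94 = 4882 mm.


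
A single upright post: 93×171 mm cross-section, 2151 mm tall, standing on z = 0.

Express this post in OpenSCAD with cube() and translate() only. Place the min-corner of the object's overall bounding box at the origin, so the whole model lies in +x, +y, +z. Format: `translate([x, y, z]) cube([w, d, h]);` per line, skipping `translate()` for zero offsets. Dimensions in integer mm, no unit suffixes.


cube([93, 171, 2151]);


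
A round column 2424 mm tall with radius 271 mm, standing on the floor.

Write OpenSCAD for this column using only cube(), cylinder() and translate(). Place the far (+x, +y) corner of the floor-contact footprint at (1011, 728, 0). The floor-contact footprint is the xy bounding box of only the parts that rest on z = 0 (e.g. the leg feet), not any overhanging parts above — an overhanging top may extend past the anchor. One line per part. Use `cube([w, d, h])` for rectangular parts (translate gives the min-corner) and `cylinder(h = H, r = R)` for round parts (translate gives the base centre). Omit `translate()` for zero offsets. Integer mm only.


translate([740, 457, 0]) cylinder(h = 2424, r = 271);


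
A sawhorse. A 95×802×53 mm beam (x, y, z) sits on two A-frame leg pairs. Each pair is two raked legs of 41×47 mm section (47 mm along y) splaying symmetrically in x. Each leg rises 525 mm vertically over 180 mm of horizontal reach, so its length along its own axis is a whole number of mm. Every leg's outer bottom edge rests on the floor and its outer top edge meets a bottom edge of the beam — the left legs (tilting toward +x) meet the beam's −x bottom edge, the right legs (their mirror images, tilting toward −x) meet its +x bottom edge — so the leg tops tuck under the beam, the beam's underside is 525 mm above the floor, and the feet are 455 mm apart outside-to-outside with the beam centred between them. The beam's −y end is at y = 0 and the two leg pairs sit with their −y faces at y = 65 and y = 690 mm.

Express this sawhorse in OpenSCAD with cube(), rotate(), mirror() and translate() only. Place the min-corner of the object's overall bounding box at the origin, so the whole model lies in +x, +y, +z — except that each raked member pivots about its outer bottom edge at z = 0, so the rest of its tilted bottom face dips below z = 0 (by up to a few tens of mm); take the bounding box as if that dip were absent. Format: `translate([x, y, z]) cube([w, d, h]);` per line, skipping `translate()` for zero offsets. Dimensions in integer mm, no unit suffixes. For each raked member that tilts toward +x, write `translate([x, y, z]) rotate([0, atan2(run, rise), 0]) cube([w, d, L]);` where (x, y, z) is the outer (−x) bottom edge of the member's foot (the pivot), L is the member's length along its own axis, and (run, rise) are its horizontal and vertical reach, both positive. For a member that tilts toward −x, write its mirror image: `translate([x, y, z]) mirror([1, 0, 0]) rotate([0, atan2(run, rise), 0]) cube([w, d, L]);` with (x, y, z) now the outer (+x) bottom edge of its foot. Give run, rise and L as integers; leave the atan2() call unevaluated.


translate([180, 0, 525]) cube([95, 802, 53]);
translate([0, 65, 0]) rotate([0, atan2(180, 525), 0]) cube([41, 47, 555]);
translate([455, 65, 0]) mirror([1, 0, 0]) rotate([0, atan2(180, 525), 0]) cube([41, 47, 555]);
translate([0, 690, 0]) rotate([0, atan2(180, 525), 0]) cube([41, 47, 555]);
translate([455, 690, 0]) mirror([1, 0, 0]) rotate([0, atan2(180, 525), 0]) cube([41, 47, 555]);


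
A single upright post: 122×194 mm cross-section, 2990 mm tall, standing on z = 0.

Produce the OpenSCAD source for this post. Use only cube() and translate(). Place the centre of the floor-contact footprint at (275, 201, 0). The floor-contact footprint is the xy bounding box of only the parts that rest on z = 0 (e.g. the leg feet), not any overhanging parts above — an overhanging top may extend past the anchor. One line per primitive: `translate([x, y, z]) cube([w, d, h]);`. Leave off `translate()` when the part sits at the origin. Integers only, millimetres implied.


translate([214, 104, 0]) cube([122, 194, 2990]);


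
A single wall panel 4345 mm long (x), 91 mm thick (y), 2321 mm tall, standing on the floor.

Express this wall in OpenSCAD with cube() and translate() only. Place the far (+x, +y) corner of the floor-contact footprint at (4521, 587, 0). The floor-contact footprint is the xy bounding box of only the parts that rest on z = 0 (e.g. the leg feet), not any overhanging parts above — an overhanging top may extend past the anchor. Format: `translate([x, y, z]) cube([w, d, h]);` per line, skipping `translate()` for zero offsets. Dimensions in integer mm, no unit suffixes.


translate([176, 496, 0]) cube([4345, 91, 2321]);


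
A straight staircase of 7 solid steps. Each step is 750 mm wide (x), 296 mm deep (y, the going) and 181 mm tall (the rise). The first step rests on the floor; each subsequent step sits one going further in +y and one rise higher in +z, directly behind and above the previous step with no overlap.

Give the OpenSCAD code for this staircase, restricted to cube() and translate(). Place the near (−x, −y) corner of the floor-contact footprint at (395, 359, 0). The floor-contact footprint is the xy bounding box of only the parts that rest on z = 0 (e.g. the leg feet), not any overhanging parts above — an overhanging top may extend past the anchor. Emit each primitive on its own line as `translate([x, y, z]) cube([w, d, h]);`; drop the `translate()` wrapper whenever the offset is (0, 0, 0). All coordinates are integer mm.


translate([395, 359, 0]) cube([750, 296, 181]);
translate([395, 655, 181]) cube([750, 296, 181]);
translate([395, 951, 362]) cube([750, 296, 181]);
translate([395, 1247, 543]) cube([750, 296, 181]);
translate([395, 1543, 724]) cube([750, 296, 181]);
translate([395, 1839, 905]) cube([750, 296, 181]);
translate([395, 2135, 1086]) cube([750, 296, 181]);


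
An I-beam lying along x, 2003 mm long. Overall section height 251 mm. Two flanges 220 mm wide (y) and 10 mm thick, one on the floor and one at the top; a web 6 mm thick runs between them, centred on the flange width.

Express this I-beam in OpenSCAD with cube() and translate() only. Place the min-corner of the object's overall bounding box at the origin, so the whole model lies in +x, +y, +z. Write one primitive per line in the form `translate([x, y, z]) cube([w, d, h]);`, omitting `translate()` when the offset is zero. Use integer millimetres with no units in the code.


cube([2003, 220, 10]);
translate([0, 107, 10]) cube([2003, 6, 231]);
translate([0, 0, 241]) cube([2003, 220, 10]);


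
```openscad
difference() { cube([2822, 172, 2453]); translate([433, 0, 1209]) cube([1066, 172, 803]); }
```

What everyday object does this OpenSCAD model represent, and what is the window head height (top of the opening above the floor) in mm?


A wall with a window opening. The window head height is 2012 mm.

A wall with a rectangular opening subtracted — a window. Sill at z = 1209, opening 803 mm tall, so the head is at 1209 + 803 = 2012 mm.


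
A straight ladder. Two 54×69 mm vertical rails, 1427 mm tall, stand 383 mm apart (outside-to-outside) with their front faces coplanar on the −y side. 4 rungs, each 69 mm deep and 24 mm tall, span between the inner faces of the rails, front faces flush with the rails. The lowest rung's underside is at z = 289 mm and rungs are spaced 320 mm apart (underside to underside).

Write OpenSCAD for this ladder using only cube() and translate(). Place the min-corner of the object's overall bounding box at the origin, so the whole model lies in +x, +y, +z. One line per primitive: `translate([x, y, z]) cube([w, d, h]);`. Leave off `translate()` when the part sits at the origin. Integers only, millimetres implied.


cube([54, 69, 1427]);
translate([329, 0, 0]) cube([54, 69, 1427]);
translate([54, 0, 289]) cube([275, 69, 24]);
translate([54, 0, 609]) cube([275, 69, 24]);
translate([54, 0, 929]) cube([275, 69, 24]);
translate([54, 0, 1249]) cube([275, 69, 24]);


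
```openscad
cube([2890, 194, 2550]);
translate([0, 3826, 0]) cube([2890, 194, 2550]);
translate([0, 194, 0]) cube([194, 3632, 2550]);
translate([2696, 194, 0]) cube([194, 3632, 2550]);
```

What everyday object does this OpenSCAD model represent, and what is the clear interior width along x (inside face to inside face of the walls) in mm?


A house (or room) frame. The interior width is 2502 mm.

Four 2550 mm walls enclosing a rectangle with no floor or roof — a room or house frame. Outside width is 2890 mm and wall thickness is 194 mm, so the interior width is 2890 − 2 × 194 = 2502 mm.
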